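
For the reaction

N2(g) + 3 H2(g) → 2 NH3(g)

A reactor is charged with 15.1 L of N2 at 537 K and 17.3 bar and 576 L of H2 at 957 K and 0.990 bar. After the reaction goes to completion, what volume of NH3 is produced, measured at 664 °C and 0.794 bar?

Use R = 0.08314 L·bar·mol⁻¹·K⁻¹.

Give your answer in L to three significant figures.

469 L

n(N2) = PV/RT = (17.3 × 15.1) / (0.08314 × 537) = 5.851 mol
n(H2) = PV/RT = (0.990 × 576) / (0.08314 × 957) = 7.167 mol
For 5.851 mol N2, stoichiometry requires (3/1) × 5.851 = 17.55 mol H2; 7.167 mol is available, so H2 is limiting.
n(NH3) = (2/3) × 7.167 = 4.778 mol
V(NH3) = nRT/P = 4.778 × 0.08314 × 937.15 / 0.794 = 468.9 L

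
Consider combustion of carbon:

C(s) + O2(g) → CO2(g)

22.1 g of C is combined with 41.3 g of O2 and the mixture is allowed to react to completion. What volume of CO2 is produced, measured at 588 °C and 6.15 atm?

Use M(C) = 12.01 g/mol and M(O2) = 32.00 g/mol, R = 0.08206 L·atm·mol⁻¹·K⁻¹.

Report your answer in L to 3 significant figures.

14.8 L

n(C) = 22.1 / 12.01 = 1.840 mol
n(O2) = 41.3 / 32.00 = 1.291 mol
For 1.840 mol C, stoichiometry requires (1/1) × 1.840 = 1.840 mol O2; 1.291 mol is available, so O2 is limiting.
n(CO2) = (1/1) × 1.291 = 1.291 mol
V(CO2) = nRT/P = 1.291 × 0.08206 × 861.15 / 6.15 = 14.83 L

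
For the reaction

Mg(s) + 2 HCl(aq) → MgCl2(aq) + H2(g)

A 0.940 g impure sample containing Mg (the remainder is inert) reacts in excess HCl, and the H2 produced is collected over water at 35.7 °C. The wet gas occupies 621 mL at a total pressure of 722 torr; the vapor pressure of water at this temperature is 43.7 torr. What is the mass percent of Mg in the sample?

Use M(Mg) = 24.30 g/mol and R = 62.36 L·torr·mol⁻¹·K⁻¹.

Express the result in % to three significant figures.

P(H2) = 722 − 43.7 = 678.3 torr
n(H2) = PV/RT = (678.3 × 0.6210) / (62.36 × 308.85) = 0.02187 mol
n(Mg) = (1/1) × 0.02187 = 0.02187 mol
m(Mg) = 0.02187 × 24.30 = 0.5314 g
%Mg = 0.5314 / 0.940 × 100 = 56.53%

56.5 %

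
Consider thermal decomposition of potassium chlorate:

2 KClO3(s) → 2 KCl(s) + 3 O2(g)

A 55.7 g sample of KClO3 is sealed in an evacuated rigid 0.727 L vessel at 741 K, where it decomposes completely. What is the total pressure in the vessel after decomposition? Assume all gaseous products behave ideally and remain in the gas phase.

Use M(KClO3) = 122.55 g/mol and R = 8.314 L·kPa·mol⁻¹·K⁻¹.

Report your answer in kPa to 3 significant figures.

5780 kPa

n(KClO3) = 55.7 / 122.55 = 0.4545 mol
n(gas produced) = (3/2) × 0.4545 = 0.6818 mol
P = nRT/V = 0.6818 × 8.314 × 741 / 0.727 = 5778 kPa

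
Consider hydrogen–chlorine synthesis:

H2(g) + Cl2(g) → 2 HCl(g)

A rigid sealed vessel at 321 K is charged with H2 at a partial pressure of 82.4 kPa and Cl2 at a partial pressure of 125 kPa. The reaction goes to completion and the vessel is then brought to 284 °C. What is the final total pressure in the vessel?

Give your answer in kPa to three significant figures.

360 kPa

With V and T fixed, P_i ∝ n_i, so the mole ratios apply directly to partial pressures at 321 K.
P(Cl2) required for 82.4 kPa of H2 = (1/1) × 82.4 = 82.40 kPa; available 125 kPa, so H2 is limiting.
P(Cl2) remaining = 125 − (1/1) × 82.4 = 42.60 kPa
P(gaseous products) = (2)/1 × 82.4 = 164.8 kPa
P_total at 321 K = 42.60 + 164.8 = 207.4 kPa
Scaling to 284 °C: P = 207.4 × 557.15/321 = 360.0 kPa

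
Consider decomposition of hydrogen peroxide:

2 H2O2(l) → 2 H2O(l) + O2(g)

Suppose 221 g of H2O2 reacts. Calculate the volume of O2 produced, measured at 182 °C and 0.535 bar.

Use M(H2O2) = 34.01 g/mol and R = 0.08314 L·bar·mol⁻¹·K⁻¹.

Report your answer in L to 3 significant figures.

n(H2O2) = 221.0 / 34.01 = 6.498 mol
n(O2) = (1/2) × 6.498 = 3.249 mol
V = nRT/P = 3.249 × 0.08314 × 455.15 / 0.535 = 229.8 L

230 L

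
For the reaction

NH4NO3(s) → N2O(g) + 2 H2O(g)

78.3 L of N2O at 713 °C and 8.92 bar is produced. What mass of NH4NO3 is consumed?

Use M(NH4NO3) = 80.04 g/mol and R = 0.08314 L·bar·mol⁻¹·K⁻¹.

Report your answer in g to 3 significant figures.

n(N2O) = PV/RT = (8.92 × 78.3) / (0.08314 × 986.15) = 8.519 mol
n(NH4NO3) = (1/1) × 8.519 = 8.519 mol
m(NH4NO3) = 8.519 × 80.04 = 681.9 g

682 g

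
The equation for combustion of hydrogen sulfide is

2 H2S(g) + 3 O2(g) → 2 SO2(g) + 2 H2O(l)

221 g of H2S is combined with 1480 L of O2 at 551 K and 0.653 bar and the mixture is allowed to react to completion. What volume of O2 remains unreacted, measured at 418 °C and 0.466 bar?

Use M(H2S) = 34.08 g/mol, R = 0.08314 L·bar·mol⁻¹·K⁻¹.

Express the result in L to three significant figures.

n(H2S) = 221 / 34.08 = 6.485 mol
n(O2) = PV/RT = (0.653 × 1480) / (0.08314 × 551) = 21.10 mol
For 6.485 mol H2S, stoichiometry requires (3/2) × 6.485 = 9.728 mol O2; 21.10 mol is available, so H2S is limiting.
n(O2) consumed = (3/2) × 6.485 = 9.728 mol; remaining = 21.10 − 9.728 = 11.37 mol
V(O2) = nRT/P = 11.37 × 0.08314 × 691.15 / 0.466 = 1402 L

1400 L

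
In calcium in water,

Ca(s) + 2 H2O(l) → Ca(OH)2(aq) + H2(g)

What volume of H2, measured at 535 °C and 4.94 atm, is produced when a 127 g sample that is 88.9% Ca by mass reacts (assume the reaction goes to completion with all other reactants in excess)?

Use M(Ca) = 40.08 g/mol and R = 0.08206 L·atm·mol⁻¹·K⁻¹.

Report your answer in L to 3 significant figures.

37.8 L

mass of Ca = 127 × 88.9/100 = 112.9 g
n(Ca) = 112.9 / 40.08 = 2.817 mol
n(H2) = (1/1) × 2.817 = 2.817 mol
V = nRT/P = 2.817 × 0.08206 × 808.15 / 4.94 = 37.82 L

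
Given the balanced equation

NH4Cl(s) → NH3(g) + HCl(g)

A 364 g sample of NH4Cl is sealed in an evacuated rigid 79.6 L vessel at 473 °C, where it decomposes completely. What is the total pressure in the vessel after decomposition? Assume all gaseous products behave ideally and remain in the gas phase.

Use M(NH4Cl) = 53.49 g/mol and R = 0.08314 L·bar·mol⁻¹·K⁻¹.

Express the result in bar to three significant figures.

n(NH4Cl) = 364 / 53.49 = 6.805 mol
n(gas produced) = (2/1) × 6.805 = 13.61 mol
P = nRT/V = 13.61 × 0.08314 × 746.15 / 79.6 = 10.61 bar

10.6 bar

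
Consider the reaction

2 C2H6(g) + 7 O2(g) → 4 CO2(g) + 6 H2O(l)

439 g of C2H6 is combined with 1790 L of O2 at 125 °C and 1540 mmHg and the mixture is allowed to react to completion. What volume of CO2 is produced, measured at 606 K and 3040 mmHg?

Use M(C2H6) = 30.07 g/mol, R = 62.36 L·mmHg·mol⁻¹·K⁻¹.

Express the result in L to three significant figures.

363 L

n(C2H6) = 439 / 30.07 = 14.60 mol
n(O2) = PV/RT = (1540 × 1790) / (62.36 × 398.15) = 111.0 mol
For 14.60 mol C2H6, stoichiometry requires (7/2) × 14.60 = 51.10 mol O2; 111.0 mol is available, so C2H6 is limiting.
n(CO2) = (4/2) × 14.60 = 29.20 mol
V(CO2) = nRT/P = 29.20 × 62.36 × 606 / 3040 = 363.0 L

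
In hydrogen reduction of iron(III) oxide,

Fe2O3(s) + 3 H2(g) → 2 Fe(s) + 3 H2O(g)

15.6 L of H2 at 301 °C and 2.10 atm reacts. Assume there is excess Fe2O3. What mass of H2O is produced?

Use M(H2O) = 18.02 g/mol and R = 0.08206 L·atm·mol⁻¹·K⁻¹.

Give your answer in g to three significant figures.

12.5 g

n(H2) = PV/RT = (2.10 × 15.6) / (0.08206 × 574.15) = 0.6953 mol
n(H2O) = (3/3) × 0.6953 = 0.6953 mol
m(H2O) = 0.6953 × 18.02 = 12.53 g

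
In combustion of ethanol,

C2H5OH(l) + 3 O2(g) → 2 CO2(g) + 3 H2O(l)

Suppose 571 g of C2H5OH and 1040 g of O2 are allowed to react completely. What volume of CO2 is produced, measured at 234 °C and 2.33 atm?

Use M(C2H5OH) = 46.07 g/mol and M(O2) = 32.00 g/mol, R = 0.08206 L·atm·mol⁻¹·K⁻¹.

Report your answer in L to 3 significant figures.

n(C2H5OH) = 571 / 46.07 = 12.39 mol
n(O2) = 1040 / 32.00 = 32.50 mol
For 12.39 mol C2H5OH, stoichiometry requires (3/1) × 12.39 = 37.17 mol O2; 32.50 mol is available, so O2 is limiting.
n(CO2) = (2/3) × 32.50 = 21.67 mol
V(CO2) = nRT/P = 21.67 × 0.08206 × 507.15 / 2.33 = 387.1 L

387 L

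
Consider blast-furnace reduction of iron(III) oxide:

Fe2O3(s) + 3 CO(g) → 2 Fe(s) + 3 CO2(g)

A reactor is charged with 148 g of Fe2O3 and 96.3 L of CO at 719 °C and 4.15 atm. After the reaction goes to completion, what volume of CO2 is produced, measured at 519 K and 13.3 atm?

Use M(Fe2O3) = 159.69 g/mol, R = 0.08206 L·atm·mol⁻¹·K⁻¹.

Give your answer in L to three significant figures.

n(Fe2O3) = 148 / 159.69 = 0.9268 mol
n(CO) = PV/RT = (4.15 × 96.3) / (0.08206 × 992.15) = 4.909 mol
For 0.9268 mol Fe2O3, stoichiometry requires (3/1) × 0.9268 = 2.780 mol CO; 4.909 mol is available, so Fe2O3 is limiting.
n(CO2) = (3/1) × 0.9268 = 2.780 mol
V(CO2) = nRT/P = 2.780 × 0.08206 × 519 / 13.3 = 8.902 L

8.90 L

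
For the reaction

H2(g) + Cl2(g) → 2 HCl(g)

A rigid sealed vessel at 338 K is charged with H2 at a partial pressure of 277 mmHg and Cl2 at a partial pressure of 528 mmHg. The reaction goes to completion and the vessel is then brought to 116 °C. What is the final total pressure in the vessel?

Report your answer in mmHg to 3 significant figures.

Because the vessel is rigid and T is held at 338 K, work the stoichiometry in partial pressures (P_i = n_iRT/V).
P(Cl2) required for 277 mmHg of H2 = (1/1) × 277 = 277.0 mmHg; available 528 mmHg, so H2 is limiting.
P(Cl2) remaining = 528 − (1/1) × 277 = 251.0 mmHg
P(gaseous products) = (2)/1 × 277 = 554.0 mmHg
P_total at 338 K = 251.0 + 554.0 = 805.0 mmHg
Scaling to 116 °C: P = 805.0 × 389.15/338 = 926.8 mmHg

927 mmHg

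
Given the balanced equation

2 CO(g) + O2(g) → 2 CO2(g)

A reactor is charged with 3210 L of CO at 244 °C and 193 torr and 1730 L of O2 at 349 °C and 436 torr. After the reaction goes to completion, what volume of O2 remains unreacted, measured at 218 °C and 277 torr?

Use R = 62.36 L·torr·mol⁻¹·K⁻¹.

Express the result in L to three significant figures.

n(CO) = PV/RT = (193 × 3210) / (62.36 × 517.15) = 19.21 mol
n(O2) = PV/RT = (436 × 1730) / (62.36 × 622.15) = 19.44 mol
For 19.21 mol CO, stoichiometry requires (1/2) × 19.21 = 9.605 mol O2; 19.44 mol is available, so CO is limiting.
n(O2) consumed = (1/2) × 19.21 = 9.605 mol; remaining = 19.44 − 9.605 = 9.835 mol
V(O2) = nRT/P = 9.835 × 62.36 × 491.15 / 277 = 1087 L

1090 L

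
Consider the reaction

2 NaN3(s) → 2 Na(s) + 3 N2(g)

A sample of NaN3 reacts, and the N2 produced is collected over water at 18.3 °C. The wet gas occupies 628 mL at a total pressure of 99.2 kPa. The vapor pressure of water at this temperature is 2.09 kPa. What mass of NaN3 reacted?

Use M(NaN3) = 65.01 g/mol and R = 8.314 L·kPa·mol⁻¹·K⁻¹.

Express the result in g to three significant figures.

P(N2) = 99.2 − 2.09 = 97.11 kPa
n(N2) = PV/RT = (97.11 × 0.6280) / (8.314 × 291.45) = 0.02517 mol
n(NaN3) = (2/3) × 0.02517 = 0.01678 mol
m(NaN3) = 0.01678 × 65.01 = 1.091 g

1.09 g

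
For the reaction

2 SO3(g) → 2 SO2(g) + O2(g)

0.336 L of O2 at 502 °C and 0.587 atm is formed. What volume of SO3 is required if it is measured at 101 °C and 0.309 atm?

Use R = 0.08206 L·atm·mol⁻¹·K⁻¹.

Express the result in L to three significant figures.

0.616 L

n(O2) = PV/RT = (0.587 × 0.336) / (0.08206 × 775.15) = 0.003101 mol
n(SO3) = (2/1) × 0.003101 = 0.006202 mol
V = nRT/P = 0.006202 × 0.08206 × 374.15 / 0.309 = 0.6162 L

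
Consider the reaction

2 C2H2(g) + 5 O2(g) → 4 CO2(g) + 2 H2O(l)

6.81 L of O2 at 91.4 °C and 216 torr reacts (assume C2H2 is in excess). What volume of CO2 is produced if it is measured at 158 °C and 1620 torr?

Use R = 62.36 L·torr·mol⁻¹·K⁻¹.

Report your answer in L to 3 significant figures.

n(O2) = PV/RT = (216 × 6.81) / (62.36 × 364.55) = 0.06470 mol
n(CO2) = (4/5) × 0.06470 = 0.05176 mol
V = nRT/P = 0.05176 × 62.36 × 431.15 / 1620 = 0.8590 L

0.859 L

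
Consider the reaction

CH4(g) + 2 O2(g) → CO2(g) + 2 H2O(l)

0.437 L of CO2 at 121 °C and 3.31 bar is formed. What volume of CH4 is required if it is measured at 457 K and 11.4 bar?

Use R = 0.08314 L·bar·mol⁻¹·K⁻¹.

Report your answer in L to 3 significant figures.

0.147 L

n(CO2) = PV/RT = (3.31 × 0.437) / (0.08314 × 394.15) = 0.04414 mol
n(CH4) = (1/1) × 0.04414 = 0.04414 mol
V = nRT/P = 0.04414 × 0.08314 × 457 / 11.4 = 0.1471 L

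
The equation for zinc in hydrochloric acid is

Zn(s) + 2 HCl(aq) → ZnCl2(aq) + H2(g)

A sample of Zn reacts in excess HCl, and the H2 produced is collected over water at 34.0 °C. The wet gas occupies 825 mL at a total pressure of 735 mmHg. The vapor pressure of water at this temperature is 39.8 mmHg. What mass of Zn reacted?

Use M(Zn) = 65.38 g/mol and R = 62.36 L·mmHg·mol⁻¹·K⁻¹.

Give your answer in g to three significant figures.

P(H2) = 735 − 39.8 = 695.2 mmHg
n(H2) = PV/RT = (695.2 × 0.8250) / (62.36 × 307.15) = 0.02994 mol
n(Zn) = (1/1) × 0.02994 = 0.02994 mol
m(Zn) = 0.02994 × 65.38 = 1.957 g

1.96 g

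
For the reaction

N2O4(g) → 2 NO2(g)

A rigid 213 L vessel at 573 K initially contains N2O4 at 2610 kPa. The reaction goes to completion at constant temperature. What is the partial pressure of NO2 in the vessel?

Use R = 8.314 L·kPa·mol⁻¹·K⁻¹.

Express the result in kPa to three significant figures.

5220 kPa

n(N2O4)₀ = PV/RT = (2610 × 213) / (8.314 × 573) = 116.7 mol
n(NO2) = (2/1) × 116.7 = 233.4 mol
P(NO2) = nRT/V = 233.4 × 8.314 × 573 / 213 = 5220 kPa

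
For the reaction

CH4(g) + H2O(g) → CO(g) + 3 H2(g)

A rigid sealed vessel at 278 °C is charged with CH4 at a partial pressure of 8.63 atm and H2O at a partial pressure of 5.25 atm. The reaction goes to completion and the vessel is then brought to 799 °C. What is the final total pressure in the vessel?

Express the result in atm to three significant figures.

47.4 atm

Because the vessel is rigid and T is held at 278 °C, work the stoichiometry in partial pressures (P_i = n_iRT/V).
P(H2O) required for 8.63 atm of CH4 = (1/1) × 8.63 = 8.630 atm; available 5.25 atm, so H2O is limiting.
P(CH4) remaining = 8.63 − (1/1) × 5.25 = 3.380 atm
P(gaseous products) = (1+3)/1 × 5.25 = 21.00 atm
P_total at 278 °C = 3.380 + 21.00 = 24.38 atm
Scaling to 799 °C: P = 24.38 × 1072.15/551.15 = 47.43 atm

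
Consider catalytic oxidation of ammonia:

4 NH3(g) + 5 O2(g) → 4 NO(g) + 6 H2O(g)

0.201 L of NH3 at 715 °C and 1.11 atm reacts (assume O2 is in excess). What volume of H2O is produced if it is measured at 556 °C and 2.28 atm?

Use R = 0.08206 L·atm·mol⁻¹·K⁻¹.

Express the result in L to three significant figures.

0.123 L

n(NH3) = PV/RT = (1.11 × 0.201) / (0.08206 × 988.15) = 0.002751 mol
n(H2O) = (6/4) × 0.002751 = 0.004126 mol
V = nRT/P = 0.004126 × 0.08206 × 829.15 / 2.28 = 0.1231 L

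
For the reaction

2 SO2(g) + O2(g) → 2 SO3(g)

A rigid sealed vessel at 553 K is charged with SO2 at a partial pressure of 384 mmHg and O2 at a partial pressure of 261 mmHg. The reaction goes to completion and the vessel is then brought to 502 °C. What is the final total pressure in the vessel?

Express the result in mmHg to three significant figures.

635 mmHg

With V and T fixed, P_i ∝ n_i, so the mole ratios apply directly to partial pressures at 553 K.
P(O2) required for 384 mmHg of SO2 = (1/2) × 384 = 192.0 mmHg; available 261 mmHg, so SO2 is limiting.
P(O2) remaining = 261 − (1/2) × 384 = 69.00 mmHg
P(gaseous products) = (2)/2 × 384 = 384.0 mmHg
P_total at 553 K = 69.00 + 384.0 = 453.0 mmHg
Scaling to 502 °C: P = 453.0 × 775.15/553 = 635.0 mmHg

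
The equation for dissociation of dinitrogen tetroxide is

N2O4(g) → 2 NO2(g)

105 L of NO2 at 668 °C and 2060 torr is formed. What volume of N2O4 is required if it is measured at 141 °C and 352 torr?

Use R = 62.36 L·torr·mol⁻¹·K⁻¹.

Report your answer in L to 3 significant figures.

n(NO2) = PV/RT = (2060 × 105) / (62.36 × 941.15) = 3.685 mol
n(N2O4) = (1/2) × 3.685 = 1.843 mol
V = nRT/P = 1.843 × 62.36 × 414.15 / 352 = 135.2 L

135 L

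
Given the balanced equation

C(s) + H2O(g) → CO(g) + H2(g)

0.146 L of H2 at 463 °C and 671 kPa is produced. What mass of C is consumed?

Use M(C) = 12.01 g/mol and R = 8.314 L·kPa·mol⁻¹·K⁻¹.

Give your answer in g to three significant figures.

0.192 g

n(H2) = PV/RT = (671 × 0.146) / (8.314 × 736.15) = 0.01601 mol
n(C) = (1/1) × 0.01601 = 0.01601 mol
m(C) = 0.01601 × 12.01 = 0.1923 g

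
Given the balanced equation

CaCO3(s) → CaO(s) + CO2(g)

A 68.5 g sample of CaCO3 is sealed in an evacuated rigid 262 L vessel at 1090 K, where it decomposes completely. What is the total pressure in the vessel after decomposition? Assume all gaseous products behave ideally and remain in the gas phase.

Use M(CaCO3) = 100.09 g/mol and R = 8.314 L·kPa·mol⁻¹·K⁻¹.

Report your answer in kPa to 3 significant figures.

n(CaCO3) = 68.5 / 100.09 = 0.6844 mol
n(gas produced) = (1/1) × 0.6844 = 0.6844 mol
P = nRT/V = 0.6844 × 8.314 × 1090 / 262 = 23.67 kPa

23.7 kPa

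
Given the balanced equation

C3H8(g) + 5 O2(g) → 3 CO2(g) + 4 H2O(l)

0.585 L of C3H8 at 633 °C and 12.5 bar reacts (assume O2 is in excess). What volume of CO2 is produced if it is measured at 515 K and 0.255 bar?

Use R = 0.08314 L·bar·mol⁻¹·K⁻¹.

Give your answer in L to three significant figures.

n(C3H8) = PV/RT = (12.5 × 0.585) / (0.08314 × 906.15) = 0.09706 mol
n(CO2) = (3/1) × 0.09706 = 0.2912 mol
V = nRT/P = 0.2912 × 0.08314 × 515 / 0.255 = 48.90 L

48.9 L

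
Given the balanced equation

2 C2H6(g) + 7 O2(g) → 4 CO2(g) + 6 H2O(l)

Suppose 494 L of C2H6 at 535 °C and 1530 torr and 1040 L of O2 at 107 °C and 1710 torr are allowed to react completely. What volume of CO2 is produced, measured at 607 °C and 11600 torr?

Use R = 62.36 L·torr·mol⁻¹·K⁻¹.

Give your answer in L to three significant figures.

n(C2H6) = PV/RT = (1530 × 494) / (62.36 × 808.15) = 15.00 mol
n(O2) = PV/RT = (1710 × 1040) / (62.36 × 380.15) = 75.02 mol
For 15.00 mol C2H6, stoichiometry requires (7/2) × 15.00 = 52.50 mol O2; 75.02 mol is available, so C2H6 is limiting.
n(CO2) = (4/2) × 15.00 = 30.00 mol
V(CO2) = nRT/P = 30.00 × 62.36 × 880.15 / 11600 = 141.9 L

142 L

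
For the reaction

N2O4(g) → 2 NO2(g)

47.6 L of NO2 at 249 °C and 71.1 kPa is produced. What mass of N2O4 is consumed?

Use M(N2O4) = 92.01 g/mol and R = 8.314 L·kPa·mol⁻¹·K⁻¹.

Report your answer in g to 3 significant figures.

n(NO2) = PV/RT = (71.1 × 47.6) / (8.314 × 522.15) = 0.7796 mol
n(N2O4) = (1/2) × 0.7796 = 0.3898 mol
m(N2O4) = 0.3898 × 92.01 = 35.87 g

35.9 g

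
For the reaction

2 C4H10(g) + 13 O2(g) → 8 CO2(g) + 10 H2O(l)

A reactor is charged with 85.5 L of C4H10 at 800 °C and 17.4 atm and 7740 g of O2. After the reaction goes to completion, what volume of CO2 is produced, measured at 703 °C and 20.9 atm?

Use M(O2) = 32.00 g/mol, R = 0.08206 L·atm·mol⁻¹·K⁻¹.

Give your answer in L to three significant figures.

n(C4H10) = PV/RT = (17.4 × 85.5) / (0.08206 × 1073.15) = 16.89 mol
n(O2) = 7740 / 32.00 = 241.9 mol
For 16.89 mol C4H10, stoichiometry requires (13/2) × 16.89 = 109.8 mol O2; 241.9 mol is available, so C4H10 is limiting.
n(CO2) = (8/2) × 16.89 = 67.56 mol
V(CO2) = nRT/P = 67.56 × 0.08206 × 976.15 / 20.9 = 258.9 L

259 L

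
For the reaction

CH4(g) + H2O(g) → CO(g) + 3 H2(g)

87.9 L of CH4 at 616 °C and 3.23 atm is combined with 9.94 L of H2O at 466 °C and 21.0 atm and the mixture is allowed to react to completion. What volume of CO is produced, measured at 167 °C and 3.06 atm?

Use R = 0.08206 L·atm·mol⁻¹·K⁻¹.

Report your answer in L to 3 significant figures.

n(CH4) = PV/RT = (3.23 × 87.9) / (0.08206 × 889.15) = 3.891 mol
n(H2O) = PV/RT = (21.0 × 9.94) / (0.08206 × 739.15) = 3.441 mol
For 3.891 mol CH4, stoichiometry requires (1/1) × 3.891 = 3.891 mol H2O; 3.441 mol is available, so H2O is limiting.
n(CO) = (1/1) × 3.441 = 3.441 mol
V(CO) = nRT/P = 3.441 × 0.08206 × 440.15 / 3.06 = 40.62 L

40.6 L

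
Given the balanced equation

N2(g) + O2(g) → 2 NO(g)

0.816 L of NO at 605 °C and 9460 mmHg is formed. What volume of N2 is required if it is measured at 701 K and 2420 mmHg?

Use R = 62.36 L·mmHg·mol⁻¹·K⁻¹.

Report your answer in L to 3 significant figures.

n(NO) = PV/RT = (9460 × 0.816) / (62.36 × 878.15) = 0.1410 mol
n(N2) = (1/2) × 0.1410 = 0.07050 mol
V = nRT/P = 0.07050 × 62.36 × 701 / 2420 = 1.273 L

1.27 L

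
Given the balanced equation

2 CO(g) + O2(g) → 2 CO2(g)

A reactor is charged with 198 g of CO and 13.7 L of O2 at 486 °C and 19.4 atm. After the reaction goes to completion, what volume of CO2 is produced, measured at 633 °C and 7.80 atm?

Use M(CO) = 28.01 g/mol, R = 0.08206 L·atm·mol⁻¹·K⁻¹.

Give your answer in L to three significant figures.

n(CO) = 198 / 28.01 = 7.069 mol
n(O2) = PV/RT = (19.4 × 13.7) / (0.08206 × 759.15) = 4.266 mol
For 7.069 mol CO, stoichiometry requires (1/2) × 7.069 = 3.534 mol O2; 4.266 mol is available, so CO is limiting.
n(CO2) = (2/2) × 7.069 = 7.069 mol
V(CO2) = nRT/P = 7.069 × 0.08206 × 906.15 / 7.80 = 67.39 L

67.4 L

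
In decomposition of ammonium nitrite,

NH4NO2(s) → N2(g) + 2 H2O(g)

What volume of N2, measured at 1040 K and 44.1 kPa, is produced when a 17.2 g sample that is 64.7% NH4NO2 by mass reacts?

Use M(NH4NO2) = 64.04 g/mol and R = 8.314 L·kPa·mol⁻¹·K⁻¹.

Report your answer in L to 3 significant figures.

mass of NH4NO2 = 17.2 × 64.7/100 = 11.13 g
n(NH4NO2) = 11.13 / 64.04 = 0.1738 mol
n(N2) = (1/1) × 0.1738 = 0.1738 mol
V = nRT/P = 0.1738 × 8.314 × 1040 / 44.1 = 34.08 L

34.1 L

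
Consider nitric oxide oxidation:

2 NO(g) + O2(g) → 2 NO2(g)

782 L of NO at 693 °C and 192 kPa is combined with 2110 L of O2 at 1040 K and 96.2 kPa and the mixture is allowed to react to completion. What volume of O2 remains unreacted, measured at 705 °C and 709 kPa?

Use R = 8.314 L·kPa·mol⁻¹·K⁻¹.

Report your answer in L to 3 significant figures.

n(NO) = PV/RT = (192 × 782) / (8.314 × 966.15) = 18.69 mol
n(O2) = PV/RT = (96.2 × 2110) / (8.314 × 1040) = 23.48 mol
For 18.69 mol NO, stoichiometry requires (1/2) × 18.69 = 9.345 mol O2; 23.48 mol is available, so NO is limiting.
n(O2) consumed = (1/2) × 18.69 = 9.345 mol; remaining = 23.48 − 9.345 = 14.13 mol
V(O2) = nRT/P = 14.13 × 8.314 × 978.15 / 709 = 162.1 L

162 L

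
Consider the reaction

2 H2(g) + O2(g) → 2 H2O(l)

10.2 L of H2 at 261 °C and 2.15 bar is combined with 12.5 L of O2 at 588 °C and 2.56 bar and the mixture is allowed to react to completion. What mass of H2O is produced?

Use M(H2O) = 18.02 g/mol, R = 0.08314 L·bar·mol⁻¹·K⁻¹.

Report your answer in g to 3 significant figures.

n(H2) = PV/RT = (2.15 × 10.2) / (0.08314 × 534.15) = 0.4938 mol
n(O2) = PV/RT = (2.56 × 12.5) / (0.08314 × 861.15) = 0.4470 mol
For 0.4938 mol H2, stoichiometry requires (1/2) × 0.4938 = 0.2469 mol O2; 0.4470 mol is available, so H2 is limiting.
n(H2O) = (2/2) × 0.4938 = 0.4938 mol
m(H2O) = 0.4938 × 18.02 = 8.898 g

8.90 g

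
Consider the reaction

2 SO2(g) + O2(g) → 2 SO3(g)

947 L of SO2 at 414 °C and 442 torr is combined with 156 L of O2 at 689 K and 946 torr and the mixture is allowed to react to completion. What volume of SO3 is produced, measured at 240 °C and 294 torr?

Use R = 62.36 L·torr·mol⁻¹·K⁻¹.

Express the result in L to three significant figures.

748 L

n(SO2) = PV/RT = (442 × 947) / (62.36 × 687.15) = 9.768 mol
n(O2) = PV/RT = (946 × 156) / (62.36 × 689) = 3.435 mol
For 9.768 mol SO2, stoichiometry requires (1/2) × 9.768 = 4.884 mol O2; 3.435 mol is available, so O2 is limiting.
n(SO3) = (2/1) × 3.435 = 6.870 mol
V(SO3) = nRT/P = 6.870 × 62.36 × 513.15 / 294 = 747.8 L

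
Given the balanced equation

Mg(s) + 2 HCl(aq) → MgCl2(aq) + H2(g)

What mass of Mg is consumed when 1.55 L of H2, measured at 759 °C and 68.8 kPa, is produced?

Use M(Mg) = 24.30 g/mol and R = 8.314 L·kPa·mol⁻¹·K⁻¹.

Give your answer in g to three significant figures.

0.302 g

n(H2) = PV/RT = (68.8 × 1.55) / (8.314 × 1032.15) = 0.01243 mol
n(Mg) = (1/1) × 0.01243 = 0.01243 mol
m(Mg) = 0.01243 × 24.30 = 0.3020 g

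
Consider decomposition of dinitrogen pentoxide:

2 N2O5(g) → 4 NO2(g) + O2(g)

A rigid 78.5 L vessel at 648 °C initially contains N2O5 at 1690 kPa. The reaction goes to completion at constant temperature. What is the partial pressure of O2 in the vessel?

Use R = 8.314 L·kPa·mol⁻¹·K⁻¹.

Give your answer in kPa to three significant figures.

845 kPa

n(N2O5)₀ = PV/RT = (1690 × 78.5) / (8.314 × 921.15) = 17.32 mol
n(O2) = (1/2) × 17.32 = 8.660 mol
P(O2) = nRT/V = 8.660 × 8.314 × 921.15 / 78.5 = 844.9 kPa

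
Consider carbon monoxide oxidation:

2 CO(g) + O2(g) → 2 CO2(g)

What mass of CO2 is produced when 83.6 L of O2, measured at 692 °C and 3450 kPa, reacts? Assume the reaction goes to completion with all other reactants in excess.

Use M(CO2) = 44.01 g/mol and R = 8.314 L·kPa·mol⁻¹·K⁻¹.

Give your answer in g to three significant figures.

3160 g

n(O2) = PV/RT = (3450 × 83.6) / (8.314 × 965.15) = 35.94 mol
n(CO2) = (2/1) × 35.94 = 71.88 mol
m(CO2) = 71.88 × 44.01 = 3163 g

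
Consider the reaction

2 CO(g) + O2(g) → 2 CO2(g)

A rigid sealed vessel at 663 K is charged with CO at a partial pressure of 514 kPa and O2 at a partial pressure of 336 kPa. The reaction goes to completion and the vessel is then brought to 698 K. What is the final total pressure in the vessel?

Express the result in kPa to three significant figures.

With V and T fixed, P_i ∝ n_i, so the mole ratios apply directly to partial pressures at 663 K.
P(O2) required for 514 kPa of CO = (1/2) × 514 = 257.0 kPa; available 336 kPa, so CO is limiting.
P(O2) remaining = 336 − (1/2) × 514 = 79.00 kPa
P(gaseous products) = (2)/2 × 514 = 514.0 kPa
P_total at 663 K = 79.00 + 514.0 = 593.0 kPa
Scaling to 698 K: P = 593.0 × 698/663 = 624.3 kPa

624 kPa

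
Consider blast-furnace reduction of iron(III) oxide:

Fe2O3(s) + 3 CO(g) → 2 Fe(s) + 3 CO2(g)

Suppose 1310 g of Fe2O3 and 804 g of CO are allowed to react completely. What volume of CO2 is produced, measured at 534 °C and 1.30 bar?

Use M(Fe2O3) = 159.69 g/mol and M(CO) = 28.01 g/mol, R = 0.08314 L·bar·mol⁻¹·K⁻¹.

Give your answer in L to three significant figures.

n(Fe2O3) = 1310 / 159.69 = 8.203 mol
n(CO) = 804 / 28.01 = 28.70 mol
For 8.203 mol Fe2O3, stoichiometry requires (3/1) × 8.203 = 24.61 mol CO; 28.70 mol is available, so Fe2O3 is limiting.
n(CO2) = (3/1) × 8.203 = 24.61 mol
V(CO2) = nRT/P = 24.61 × 0.08314 × 807.15 / 1.30 = 1270 L

1270 L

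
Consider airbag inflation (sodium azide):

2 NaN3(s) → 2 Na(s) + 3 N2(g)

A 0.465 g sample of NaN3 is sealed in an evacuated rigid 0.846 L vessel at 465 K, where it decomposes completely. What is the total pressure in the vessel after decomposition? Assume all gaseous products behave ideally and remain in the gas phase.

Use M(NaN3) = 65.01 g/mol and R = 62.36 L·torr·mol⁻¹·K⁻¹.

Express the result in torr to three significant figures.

n(NaN3) = 0.465 / 65.01 = 0.007153 mol
n(gas produced) = (3/2) × 0.007153 = 0.01073 mol
P = nRT/V = 0.01073 × 62.36 × 465 / 0.846 = 367.8 torr

368 torr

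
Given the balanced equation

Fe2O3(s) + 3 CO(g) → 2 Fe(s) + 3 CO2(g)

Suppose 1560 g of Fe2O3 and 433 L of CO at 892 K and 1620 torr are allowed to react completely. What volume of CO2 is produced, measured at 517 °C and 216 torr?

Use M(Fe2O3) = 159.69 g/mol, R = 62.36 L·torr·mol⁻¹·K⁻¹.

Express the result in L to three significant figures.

2880 L

n(Fe2O3) = 1560 / 159.69 = 9.769 mol
n(CO) = PV/RT = (1620 × 433) / (62.36 × 892) = 12.61 mol
For 9.769 mol Fe2O3, stoichiometry requires (3/1) × 9.769 = 29.31 mol CO; 12.61 mol is available, so CO is limiting.
n(CO2) = (3/3) × 12.61 = 12.61 mol
V(CO2) = nRT/P = 12.61 × 62.36 × 790.15 / 216 = 2877 L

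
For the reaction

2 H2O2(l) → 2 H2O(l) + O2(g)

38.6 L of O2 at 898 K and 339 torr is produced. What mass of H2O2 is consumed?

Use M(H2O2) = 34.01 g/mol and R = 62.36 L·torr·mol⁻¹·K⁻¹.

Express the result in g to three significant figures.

15.9 g

n(O2) = PV/RT = (339 × 38.6) / (62.36 × 898) = 0.2337 mol
n(H2O2) = (2/1) × 0.2337 = 0.4674 mol
m(H2O2) = 0.4674 × 34.01 = 15.90 g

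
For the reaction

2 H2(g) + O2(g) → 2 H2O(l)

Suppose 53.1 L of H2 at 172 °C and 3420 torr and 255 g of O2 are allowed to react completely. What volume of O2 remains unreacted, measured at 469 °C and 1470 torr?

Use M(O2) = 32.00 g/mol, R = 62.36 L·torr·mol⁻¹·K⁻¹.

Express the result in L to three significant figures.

n(H2) = PV/RT = (3420 × 53.1) / (62.36 × 445.15) = 6.542 mol
n(O2) = 255 / 32.00 = 7.969 mol
For 6.542 mol H2, stoichiometry requires (1/2) × 6.542 = 3.271 mol O2; 7.969 mol is available, so H2 is limiting.
n(O2) consumed = (1/2) × 6.542 = 3.271 mol; remaining = 7.969 − 3.271 = 4.698 mol
V(O2) = nRT/P = 4.698 × 62.36 × 742.15 / 1470 = 147.9 L

148 L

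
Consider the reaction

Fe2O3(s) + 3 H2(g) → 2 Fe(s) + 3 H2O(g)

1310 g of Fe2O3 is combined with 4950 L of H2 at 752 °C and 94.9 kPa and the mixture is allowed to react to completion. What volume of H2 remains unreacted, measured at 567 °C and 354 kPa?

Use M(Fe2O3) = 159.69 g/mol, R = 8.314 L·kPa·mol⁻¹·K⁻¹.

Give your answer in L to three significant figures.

602 L

n(Fe2O3) = 1310 / 159.69 = 8.203 mol
n(H2) = PV/RT = (94.9 × 4950) / (8.314 × 1025.15) = 55.12 mol
For 8.203 mol Fe2O3, stoichiometry requires (3/1) × 8.203 = 24.61 mol H2; 55.12 mol is available, so Fe2O3 is limiting.
n(H2) consumed = (3/1) × 8.203 = 24.61 mol; remaining = 55.12 − 24.61 = 30.51 mol
V(H2) = nRT/P = 30.51 × 8.314 × 840.15 / 354 = 602.0 L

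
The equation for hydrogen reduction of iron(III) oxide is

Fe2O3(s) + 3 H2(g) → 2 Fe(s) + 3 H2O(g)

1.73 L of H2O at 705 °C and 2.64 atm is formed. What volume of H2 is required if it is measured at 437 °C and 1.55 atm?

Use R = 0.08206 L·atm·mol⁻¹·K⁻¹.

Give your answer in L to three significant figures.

2.14 L

n(H2O) = PV/RT = (2.64 × 1.73) / (0.08206 × 978.15) = 0.05690 mol
n(H2) = (3/3) × 0.05690 = 0.05690 mol
V = nRT/P = 0.05690 × 0.08206 × 710.15 / 1.55 = 2.139 L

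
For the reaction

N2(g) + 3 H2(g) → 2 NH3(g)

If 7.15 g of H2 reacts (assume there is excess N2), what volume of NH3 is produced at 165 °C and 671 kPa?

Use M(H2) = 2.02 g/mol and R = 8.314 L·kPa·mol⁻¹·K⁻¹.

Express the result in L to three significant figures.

12.8 L

n(H2) = 7.150 / 2.02 = 3.540 mol
n(NH3) = (2/3) × 3.540 = 2.360 mol
V = nRT/P = 2.360 × 8.314 × 438.15 / 671 = 12.81 L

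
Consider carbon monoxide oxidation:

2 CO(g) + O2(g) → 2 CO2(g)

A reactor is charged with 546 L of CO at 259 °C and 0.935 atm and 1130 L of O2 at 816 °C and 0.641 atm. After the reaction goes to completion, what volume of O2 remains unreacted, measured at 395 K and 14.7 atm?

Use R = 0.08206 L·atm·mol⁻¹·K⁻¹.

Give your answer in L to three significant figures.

n(CO) = PV/RT = (0.935 × 546) / (0.08206 × 532.15) = 11.69 mol
n(O2) = PV/RT = (0.641 × 1130) / (0.08206 × 1089.15) = 8.104 mol
For 11.69 mol CO, stoichiometry requires (1/2) × 11.69 = 5.845 mol O2; 8.104 mol is available, so CO is limiting.
n(O2) consumed = (1/2) × 11.69 = 5.845 mol; remaining = 8.104 − 5.845 = 2.259 mol
V(O2) = nRT/P = 2.259 × 0.08206 × 395 / 14.7 = 4.981 L

4.98 L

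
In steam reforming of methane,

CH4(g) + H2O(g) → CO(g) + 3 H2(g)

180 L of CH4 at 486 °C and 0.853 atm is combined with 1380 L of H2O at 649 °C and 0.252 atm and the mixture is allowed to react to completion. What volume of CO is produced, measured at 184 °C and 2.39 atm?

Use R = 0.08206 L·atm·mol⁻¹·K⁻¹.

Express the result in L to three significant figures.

38.7 L

n(CH4) = PV/RT = (0.853 × 180) / (0.08206 × 759.15) = 2.465 mol
n(H2O) = PV/RT = (0.252 × 1380) / (0.08206 × 922.15) = 4.596 mol
For 2.465 mol CH4, stoichiometry requires (1/1) × 2.465 = 2.465 mol H2O; 4.596 mol is available, so CH4 is limiting.
n(CO) = (1/1) × 2.465 = 2.465 mol
V(CO) = nRT/P = 2.465 × 0.08206 × 457.15 / 2.39 = 38.69 L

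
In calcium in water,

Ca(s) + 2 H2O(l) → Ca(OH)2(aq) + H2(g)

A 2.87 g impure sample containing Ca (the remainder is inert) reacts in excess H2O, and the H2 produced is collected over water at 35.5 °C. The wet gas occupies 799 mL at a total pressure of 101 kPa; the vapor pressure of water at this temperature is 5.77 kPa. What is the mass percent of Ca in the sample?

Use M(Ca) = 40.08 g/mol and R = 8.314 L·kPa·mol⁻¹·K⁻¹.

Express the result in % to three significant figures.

P(H2) = 101 − 5.77 = 95.23 kPa
n(H2) = PV/RT = (95.23 × 0.7990) / (8.314 × 308.65) = 0.02965 mol
n(Ca) = (1/1) × 0.02965 = 0.02965 mol
m(Ca) = 0.02965 × 40.08 = 1.188 g
%Ca = 1.188 / 2.87 × 100 = 41.39%

41.4 %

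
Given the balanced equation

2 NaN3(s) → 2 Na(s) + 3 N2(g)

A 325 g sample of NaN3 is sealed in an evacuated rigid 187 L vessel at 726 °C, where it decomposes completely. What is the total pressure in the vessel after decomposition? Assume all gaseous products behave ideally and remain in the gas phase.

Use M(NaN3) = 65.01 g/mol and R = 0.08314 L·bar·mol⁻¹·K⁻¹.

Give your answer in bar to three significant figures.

3.33 bar

n(NaN3) = 325 / 65.01 = 4.999 mol
n(gas produced) = (3/2) × 4.999 = 7.498 mol
P = nRT/V = 7.498 × 0.08314 × 999.15 / 187 = 3.331 bar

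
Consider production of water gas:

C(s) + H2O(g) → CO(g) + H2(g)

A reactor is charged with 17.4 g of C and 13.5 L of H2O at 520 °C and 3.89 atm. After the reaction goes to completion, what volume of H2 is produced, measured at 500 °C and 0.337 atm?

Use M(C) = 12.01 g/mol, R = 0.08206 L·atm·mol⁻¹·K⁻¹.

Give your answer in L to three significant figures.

152 L

n(C) = 17.4 / 12.01 = 1.449 mol
n(H2O) = PV/RT = (3.89 × 13.5) / (0.08206 × 793.15) = 0.8069 mol
For 1.449 mol C, stoichiometry requires (1/1) × 1.449 = 1.449 mol H2O; 0.8069 mol is available, so H2O is limiting.
n(H2) = (1/1) × 0.8069 = 0.8069 mol
V(H2) = nRT/P = 0.8069 × 0.08206 × 773.15 / 0.337 = 151.9 L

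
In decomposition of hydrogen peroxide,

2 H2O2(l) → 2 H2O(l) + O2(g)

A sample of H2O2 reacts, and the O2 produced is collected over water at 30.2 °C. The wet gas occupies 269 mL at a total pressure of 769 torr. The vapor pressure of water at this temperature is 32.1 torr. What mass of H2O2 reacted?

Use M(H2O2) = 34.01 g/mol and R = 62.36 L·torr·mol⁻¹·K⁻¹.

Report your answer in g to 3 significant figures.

0.713 g

P(O2) = 769 − 32.1 = 736.9 torr
n(O2) = PV/RT = (736.9 × 0.2690) / (62.36 × 303.35) = 0.01048 mol
n(H2O2) = (2/1) × 0.01048 = 0.02096 mol
m(H2O2) = 0.02096 × 34.01 = 0.7128 g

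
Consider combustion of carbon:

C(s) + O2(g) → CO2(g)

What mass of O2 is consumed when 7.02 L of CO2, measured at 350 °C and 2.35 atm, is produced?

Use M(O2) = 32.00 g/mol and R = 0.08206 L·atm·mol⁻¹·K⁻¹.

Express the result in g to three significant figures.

10.3 g

n(CO2) = PV/RT = (2.35 × 7.02) / (0.08206 × 623.15) = 0.3226 mol
n(O2) = (1/1) × 0.3226 = 0.3226 mol
m(O2) = 0.3226 × 32.00 = 10.32 g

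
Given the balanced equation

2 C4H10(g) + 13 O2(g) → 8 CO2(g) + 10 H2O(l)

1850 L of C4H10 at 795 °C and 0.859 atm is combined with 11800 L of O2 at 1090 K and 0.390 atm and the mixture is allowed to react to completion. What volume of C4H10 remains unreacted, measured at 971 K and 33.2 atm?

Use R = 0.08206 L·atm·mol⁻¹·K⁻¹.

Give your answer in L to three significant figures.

24.5 L

n(C4H10) = PV/RT = (0.859 × 1850) / (0.08206 × 1068.15) = 18.13 mol
n(O2) = PV/RT = (0.390 × 11800) / (0.08206 × 1090) = 51.45 mol
For 18.13 mol C4H10, stoichiometry requires (13/2) × 18.13 = 117.8 mol O2; 51.45 mol is available, so O2 is limiting.
n(C4H10) consumed = (2/13) × 51.45 = 7.915 mol; remaining = 18.13 − 7.915 = 10.21 mol
V(C4H10) = nRT/P = 10.21 × 0.08206 × 971 / 33.2 = 24.50 L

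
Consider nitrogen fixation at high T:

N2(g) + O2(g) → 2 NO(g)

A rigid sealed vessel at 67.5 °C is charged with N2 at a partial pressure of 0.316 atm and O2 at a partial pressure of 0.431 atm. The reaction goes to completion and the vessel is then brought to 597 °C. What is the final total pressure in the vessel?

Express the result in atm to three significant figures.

1.91 atm

At constant V, partial pressures at 67.5 °C are proportional to moles, so apply stoichiometry directly to pressures.
P(O2) required for 0.316 atm of N2 = (1/1) × 0.316 = 0.3160 atm; available 0.431 atm, so N2 is limiting.
P(O2) remaining = 0.431 − (1/1) × 0.316 = 0.1150 atm
P(gaseous products) = (2)/1 × 0.316 = 0.6320 atm
P_total at 67.5 °C = 0.1150 + 0.6320 = 0.7470 atm
Scaling to 597 °C: P = 0.7470 × 870.15/340.65 = 1.908 atm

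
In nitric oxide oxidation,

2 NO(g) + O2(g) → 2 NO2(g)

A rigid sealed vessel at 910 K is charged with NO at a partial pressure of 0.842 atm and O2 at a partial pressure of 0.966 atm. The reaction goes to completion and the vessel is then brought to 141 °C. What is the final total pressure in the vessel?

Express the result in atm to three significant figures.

Because the vessel is rigid and T is held at 910 K, work the stoichiometry in partial pressures (P_i = n_iRT/V).
P(O2) required for 0.842 atm of NO = (1/2) × 0.842 = 0.4210 atm; available 0.966 atm, so NO is limiting.
P(O2) remaining = 0.966 − (1/2) × 0.842 = 0.5450 atm
P(gaseous products) = (2)/2 × 0.842 = 0.8420 atm
P_total at 910 K = 0.5450 + 0.8420 = 1.387 atm
Scaling to 141 °C: P = 1.387 × 414.15/910 = 0.6312 atm

0.631 atm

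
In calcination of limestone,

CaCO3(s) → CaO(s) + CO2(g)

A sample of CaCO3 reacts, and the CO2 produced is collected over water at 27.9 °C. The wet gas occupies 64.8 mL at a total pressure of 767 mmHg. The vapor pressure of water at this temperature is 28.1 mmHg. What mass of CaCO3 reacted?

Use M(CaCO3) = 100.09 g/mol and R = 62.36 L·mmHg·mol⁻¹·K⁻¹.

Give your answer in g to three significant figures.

P(CO2) = 767 − 28.1 = 738.9 mmHg
n(CO2) = PV/RT = (738.9 × 0.06480) / (62.36 × 301.05) = 0.002550 mol
n(CaCO3) = (1/1) × 0.002550 = 0.002550 mol
m(CaCO3) = 0.002550 × 100.09 = 0.2552 g

0.255 g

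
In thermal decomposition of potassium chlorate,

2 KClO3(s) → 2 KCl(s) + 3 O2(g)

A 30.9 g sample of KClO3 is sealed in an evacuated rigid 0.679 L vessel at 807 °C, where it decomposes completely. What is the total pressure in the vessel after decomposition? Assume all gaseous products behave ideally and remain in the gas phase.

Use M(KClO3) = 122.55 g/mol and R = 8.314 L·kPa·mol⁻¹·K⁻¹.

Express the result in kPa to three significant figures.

n(KClO3) = 30.9 / 122.55 = 0.2521 mol
n(gas produced) = (3/2) × 0.2521 = 0.3781 mol
P = nRT/V = 0.3781 × 8.314 × 1080.15 / 0.679 = 5001 kPa

5000 kPa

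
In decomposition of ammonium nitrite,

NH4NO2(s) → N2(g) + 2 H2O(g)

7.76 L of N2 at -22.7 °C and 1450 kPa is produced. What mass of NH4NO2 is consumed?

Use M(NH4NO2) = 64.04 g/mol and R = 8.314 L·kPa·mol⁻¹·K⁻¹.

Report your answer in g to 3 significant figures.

n(N2) = PV/RT = (1450 × 7.76) / (8.314 × 250.45) = 5.404 mol
n(NH4NO2) = (1/1) × 5.404 = 5.404 mol
m(NH4NO2) = 5.404 × 64.04 = 346.1 g

346 g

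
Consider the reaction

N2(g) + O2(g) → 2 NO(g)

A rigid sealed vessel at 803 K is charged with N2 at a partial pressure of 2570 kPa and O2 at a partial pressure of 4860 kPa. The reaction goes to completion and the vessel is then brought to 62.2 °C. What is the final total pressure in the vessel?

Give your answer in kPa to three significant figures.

With V and T fixed, P_i ∝ n_i, so the mole ratios apply directly to partial pressures at 803 K.
P(O2) required for 2570 kPa of N2 = (1/1) × 2570 = 2570 kPa; available 4860 kPa, so N2 is limiting.
P(O2) remaining = 4860 − (1/1) × 2570 = 2290 kPa
P(gaseous products) = (2)/1 × 2570 = 5140 kPa
P_total at 803 K = 2290 + 5140 = 7430 kPa
Scaling to 62.2 °C: P = 7430 × 335.35/803 = 3103 kPa

3100 kPa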